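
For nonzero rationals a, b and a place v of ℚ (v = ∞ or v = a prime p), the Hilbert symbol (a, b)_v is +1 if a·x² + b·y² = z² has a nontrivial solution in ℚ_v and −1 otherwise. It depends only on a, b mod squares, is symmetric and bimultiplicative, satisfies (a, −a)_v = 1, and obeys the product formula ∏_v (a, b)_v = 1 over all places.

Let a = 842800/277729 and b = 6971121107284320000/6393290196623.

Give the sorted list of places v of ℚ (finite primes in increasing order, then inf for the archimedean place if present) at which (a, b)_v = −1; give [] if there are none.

[29, 31]

(a, b) ≡ (43, 657169) mod (ℚ^×)²; places V = {2, 3, 5, 7, 11, 17, 19, 23, 29, 31, 43, ∞}.
(a,b)_19: α=0, u≡6; β=-2, v≡7 (mod 19); (6|19)=+1, (7|19)=+1; sign (−1)^0·+1^-2·+1^0 = +1.
(a,b)_31: α=-2, u≡22; β=-3, v≡12 (mod 31); (22|31)=-1, (12|31)=-1; sign (−1)^0·-1^-3·-1^-2 = -1.
(a,b)_3: α=0, u≡1; β=6, v≡1 (mod 3); (1|3)=+1, (1|3)=+1; sign (−1)^0·+1^6·+1^0 = +1.
(a,b)_11: α=0, u≡2; β=-2, v≡7 (mod 11); (2|11)=-1, (7|11)=-1; sign (−1)^0·-1^-2·-1^0 = +1.
(a,b)_17: α=-2, u≡16; β=-3, v≡4 (mod 17); (16|17)=+1, (4|17)=+1; sign (−1)^0·+1^-3·+1^-2 = +1.
(a,b)_5: α=2, u≡3; β=4, v≡4 (mod 5); (3|5)=-1, (4|5)=+1; sign (−1)^0·-1^4·+1^2 = +1.
(a,b)_29: α=0, u≡14; β=1, v≡18 (mod 29); (14|29)=-1, (18|29)=-1; sign (−1)^0·-1^1·-1^0 = -1.
(a,b)_7: α=2, u≡2; β=2, v≡4 (mod 7); (2|7)=+1, (4|7)=+1; sign (−1)^0·+1^2·+1^2 = +1.
(a,b)_2: α=4, β=8; u≡3, v≡1 (mod 8); ε(u)ε(v)=1·0, αω(v)=4·0, βω(u)=8·1; sum ≡ 0  ⇒  +1.
(a,b)_23: α=0, u≡20; β=2, v≡18 (mod 23); (20|23)=-1, (18|23)=+1; sign (−1)^0·-1^2·+1^0 = +1.
(a,b)_43: α=1, u≡1; β=3, v≡5 (mod 43); (1|43)=+1, (5|43)=-1; sign (−1)^1·+1^3·-1^1 = +1.
(a,b)_∞: sgn(43)=+, sgn(657169)=+, so +1.
|Ram(43, 657169)| = 2, even; anisotropic at {29, 31}.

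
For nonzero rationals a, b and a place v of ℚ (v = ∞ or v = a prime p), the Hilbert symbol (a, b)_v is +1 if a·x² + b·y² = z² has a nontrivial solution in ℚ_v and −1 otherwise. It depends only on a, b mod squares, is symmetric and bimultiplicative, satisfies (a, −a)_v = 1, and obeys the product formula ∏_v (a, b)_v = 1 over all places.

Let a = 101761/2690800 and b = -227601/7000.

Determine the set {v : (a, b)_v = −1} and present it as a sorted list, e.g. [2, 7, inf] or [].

Mod squares: a ≡ 7, b ≡ -14630. Check v ∈ {∞, 2, 3, 5, 7, 11, 19, 29, 31}.
v=11: a=11^2·(≡8), b=11^3·(≡4) mod 11; (8|11)=-1, (4|11)=+1; (−1)^{2·3·5}·(-1)^3·(+1)^2 = -1.
v=31: a=31^-2·(≡5), b=31^0·(≡5) mod 31; (5|31)=+1, (5|31)=+1; (−1)^{-2·0·15}·(+1)^0·(+1)^-2 = +1.
v=∞: 7 > 0 and -14630 < 0  ⇒  (a,b)_∞ = +1.
v=19: a=19^0·(≡16), b=19^1·(≡6) mod 19; (16|19)=+1, (6|19)=+1; (−1)^{0·1·9}·(+1)^1·(+1)^0 = +1.
v=2: v_2(a)=-4, v_2(b)=-3; units ≡ 7, 5 (mod 8); ε·ε+αω+βω = 1·0+-4·1+-3·0 ≡ 0  ⇒  (a,b)_2 = +1.
v=29: a=29^2·(≡25), b=29^0·(≡15) mod 29; (25|29)=+1, (15|29)=-1; (−1)^{2·0·14}·(+1)^0·(-1)^2 = +1.
v=7: a=7^-1·(≡1), b=7^-1·(≡3) mod 7; (1|7)=+1, (3|7)=-1; (−1)^{-1·-1·3}·(+1)^-1·(-1)^-1 = +1.
v=3: a=3^0·(≡1), b=3^2·(≡1) mod 3; (1|3)=+1, (1|3)=+1; (−1)^{0·2·1}·(+1)^2·(+1)^0 = +1.
v=5: a=5^-2·(≡3), b=5^-3·(≡4) mod 5; (3|5)=-1, (4|5)=+1; (−1)^{-2·-3·2}·(-1)^-3·(+1)^-2 = -1.
Ram(7, -14630) = {5, 11}; no ℚ_5-point on the conic.

[5, 11]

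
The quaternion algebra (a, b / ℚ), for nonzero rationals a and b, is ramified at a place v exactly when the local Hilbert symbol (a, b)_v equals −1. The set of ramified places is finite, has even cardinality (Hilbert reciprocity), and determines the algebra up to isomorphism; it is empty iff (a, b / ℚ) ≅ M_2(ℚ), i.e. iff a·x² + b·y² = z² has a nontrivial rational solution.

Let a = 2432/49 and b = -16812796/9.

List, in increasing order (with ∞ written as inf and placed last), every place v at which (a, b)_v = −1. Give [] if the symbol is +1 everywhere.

(a, b) ≡ (38, -24871) mod (ℚ^×)²; places V = {2, 3, 7, 11, 13, 17, 19, ∞}.
(a,b)_17: α=0, u≡8; β=1, v≡8 (mod 17); (8|17)=+1, (8|17)=+1; sign (−1)^0·+1^1·+1^0 = +1.
(a,b)_∞: sgn(38)=+, sgn(-24871)=−, so +1.
(a,b)_7: α=-2, u≡3; β=1, v≡6 (mod 7); (3|7)=-1, (6|7)=-1; sign (−1)^0·-1^1·-1^-2 = -1.
(a,b)_19: α=1, u≡3; β=1, v≡13 (mod 19); (3|19)=-1, (13|19)=-1; sign (−1)^1·-1^1·-1^1 = -1.
(a,b)_3: α=0, u≡2; β=-2, v≡2 (mod 3); (2|3)=-1, (2|3)=-1; sign (−1)^0·-1^-2·-1^0 = +1.
(a,b)_2: α=7, β=2; u≡3, v≡1 (mod 8); ε(u)ε(v)=1·0, αω(v)=7·0, βω(u)=2·1; sum ≡ 0  ⇒  +1.
(a,b)_11: α=0, u≡9; β=1, v≡4 (mod 11); (9|11)=+1, (4|11)=+1; sign (−1)^0·+1^1·+1^0 = +1.
(a,b)_13: α=0, u≡4; β=2, v≡2 (mod 13); (4|13)=+1, (2|13)=-1; sign (−1)^0·+1^2·-1^0 = +1.
Ram(38, -24871) = {7, 19}; no ℚ_7-point on the conic.

[7, 19]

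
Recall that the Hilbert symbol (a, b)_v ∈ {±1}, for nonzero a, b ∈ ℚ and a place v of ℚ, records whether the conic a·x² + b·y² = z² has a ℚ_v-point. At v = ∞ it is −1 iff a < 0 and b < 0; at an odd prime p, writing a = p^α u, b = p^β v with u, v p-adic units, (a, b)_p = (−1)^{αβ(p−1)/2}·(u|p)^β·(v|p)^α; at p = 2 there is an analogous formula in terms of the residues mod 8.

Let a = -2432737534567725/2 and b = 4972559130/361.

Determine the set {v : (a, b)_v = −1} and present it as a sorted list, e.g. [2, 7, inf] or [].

[3, 5, 7, 37]

(a, b) ≡ (-42, 4566170) mod (ℚ^×)²; places V = {2, 3, 5, 7, 11, 19, 37, 41, 43, ∞}.
(a,b)_7: α=1, u≡2; β=1, v≡1 (mod 7); (2|7)=+1, (1|7)=+1; sign (−1)^1·+1^1·+1^1 = -1.
(a,b)_3: α=3, u≡1; β=2, v≡2 (mod 3); (1|3)=+1, (2|3)=-1; sign (−1)^0·+1^2·-1^3 = -1.
(a,b)_37: α=2, u≡8; β=1, v≡35 (mod 37); (8|37)=-1, (35|37)=-1; sign (−1)^0·-1^1·-1^2 = -1.
(a,b)_11: α=2, u≡8; β=2, v≡4 (mod 11); (8|11)=-1, (4|11)=+1; sign (−1)^0·-1^2·+1^2 = +1.
(a,b)_2: α=-1, β=1; u≡3, v≡5 (mod 8); ε(u)ε(v)=1·0, αω(v)=-1·1, βω(u)=1·1; sum ≡ 0  ⇒  +1.
(a,b)_∞: sgn(-42)=−, sgn(4566170)=+, so +1.
(a,b)_41: α=2, u≡25; β=1, v≡11 (mod 41); (25|41)=+1, (11|41)=-1; sign (−1)^0·+1^1·-1^2 = +1.
(a,b)_5: α=2, u≡3; β=1, v≡1 (mod 5); (3|5)=-1, (1|5)=+1; sign (−1)^0·-1^1·+1^2 = -1.
(a,b)_43: α=2, u≡1; β=1, v≡24 (mod 43); (1|43)=+1, (24|43)=+1; sign (−1)^0·+1^1·+1^2 = +1.
(a,b)_19: α=0, u≡13; β=-2, v≡8 (mod 19); (13|19)=-1, (8|19)=-1; sign (−1)^0·-1^-2·-1^0 = +1.
|Ram(-42, 4566170)| = 4, even; anisotropic at {3, 5, 7, 37}.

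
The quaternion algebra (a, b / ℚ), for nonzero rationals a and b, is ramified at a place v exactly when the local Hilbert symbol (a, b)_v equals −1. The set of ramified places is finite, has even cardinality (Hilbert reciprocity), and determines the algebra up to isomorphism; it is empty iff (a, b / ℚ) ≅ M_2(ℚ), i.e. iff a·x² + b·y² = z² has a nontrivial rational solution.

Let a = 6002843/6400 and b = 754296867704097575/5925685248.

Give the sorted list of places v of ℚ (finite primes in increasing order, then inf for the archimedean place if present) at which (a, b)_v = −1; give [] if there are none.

Mod squares: a ≡ 122507, b ≡ 534935566. Check v ∈ {∞, 2, 3, 5, 7, 11, 13, 17, 19, 29, 31, 37, 43}.
v=37: a=37^1·(≡6), b=37^1·(≡5) mod 37; (6|37)=-1, (5|37)=-1; (−1)^{1·1·18}·(-1)^1·(-1)^1 = +1.
v=13: a=13^0·(≡7), b=13^2·(≡4) mod 13; (7|13)=-1, (4|13)=+1; (−1)^{0·2·6}·(-1)^2·(+1)^0 = +1.
v=11: a=11^1·(≡4), b=11^1·(≡1) mod 11; (4|11)=+1, (1|11)=+1; (−1)^{1·1·5}·(+1)^1·(+1)^1 = -1.
v=3: a=3^0·(≡2), b=3^-10·(≡1) mod 3; (2|3)=-1, (1|3)=+1; (−1)^{0·-10·1}·(-1)^-10·(+1)^0 = +1.
v=43: a=43^1·(≡9), b=43^3·(≡32) mod 43; (9|43)=+1, (32|43)=-1; (−1)^{1·3·21}·(+1)^3·(-1)^1 = +1.
v=29: a=29^0·(≡11), b=29^1·(≡13) mod 29; (11|29)=-1, (13|29)=+1; (−1)^{0·1·14}·(-1)^1·(+1)^0 = -1.
v=19: a=19^0·(≡12), b=19^2·(≡1) mod 19; (12|19)=-1, (1|19)=+1; (−1)^{0·2·9}·(-1)^2·(+1)^0 = +1.
v=7: a=7^3·(≡4), b=7^-2·(≡2) mod 7; (4|7)=+1, (2|7)=+1; (−1)^{3·-2·3}·(+1)^-2·(+1)^3 = +1.
v=17: a=17^0·(≡3), b=17^1·(≡16) mod 17; (3|17)=-1, (16|17)=+1; (−1)^{0·1·8}·(-1)^1·(+1)^0 = -1.
v=2: v_2(a)=-8, v_2(b)=-11; units ≡ 3, 7 (mod 8); ε·ε+αω+βω = 1·1+-8·0+-11·1 ≡ 0  ⇒  (a,b)_2 = +1.
v=5: a=5^-2·(≡3), b=5^2·(≡1) mod 5; (3|5)=-1, (1|5)=+1; (−1)^{-2·2·2}·(-1)^2·(+1)^-2 = +1.
v=31: a=31^0·(≡29), b=31^1·(≡13) mod 31; (29|31)=-1, (13|31)=-1; (−1)^{0·1·15}·(-1)^1·(-1)^0 = -1.
v=∞: 122507 > 0 and 534935566 > 0  ⇒  (a,b)_∞ = +1.
(122507, 534935566 / ℚ) ramifies at {11, 17, 29, 31}: a division algebra.

[11, 17, 29, 31]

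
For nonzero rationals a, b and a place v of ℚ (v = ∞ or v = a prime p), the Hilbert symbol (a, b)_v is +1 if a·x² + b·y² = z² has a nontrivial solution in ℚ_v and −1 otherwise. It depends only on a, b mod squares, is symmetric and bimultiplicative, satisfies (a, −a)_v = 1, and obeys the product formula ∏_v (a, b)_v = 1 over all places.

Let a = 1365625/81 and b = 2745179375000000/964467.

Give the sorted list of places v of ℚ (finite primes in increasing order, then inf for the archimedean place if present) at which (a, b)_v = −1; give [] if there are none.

Mod squares: a ≡ 2185, b ≡ 69. Check v ∈ {∞, 2, 3, 5, 7, 19, 23}.
v=∞: 2185 > 0 and 69 > 0  ⇒  (a,b)_∞ = +1.
v=23: a=23^1·(≡1), b=23^3·(≡2) mod 23; (1|23)=+1, (2|23)=+1; (−1)^{1·3·11}·(+1)^3·(+1)^1 = -1.
v=2: v_2(a)=0, v_2(b)=6; units ≡ 1, 5 (mod 8); ε·ε+αω+βω = 0·0+0·1+6·0 ≡ 0  ⇒  (a,b)_2 = +1.
v=19: a=19^1·(≡11), b=19^2·(≡14) mod 19; (11|19)=+1, (14|19)=-1; (−1)^{1·2·9}·(+1)^2·(-1)^1 = -1.
v=5: a=5^5·(≡2), b=5^10·(≡4) mod 5; (2|5)=-1, (4|5)=+1; (−1)^{5·10·2}·(-1)^10·(+1)^5 = +1.
v=3: a=3^-4·(≡1), b=3^-9·(≡2) mod 3; (1|3)=+1, (2|3)=-1; (−1)^{-4·-9·1}·(+1)^-9·(-1)^-4 = +1.
v=7: a=7^0·(≡4), b=7^-2·(≡6) mod 7; (4|7)=+1, (6|7)=-1; (−1)^{0·-2·3}·(+1)^-2·(-1)^0 = +1.
|Ram(2185, 69)| = 2, even; anisotropic at {19, 23}.

[19, 23]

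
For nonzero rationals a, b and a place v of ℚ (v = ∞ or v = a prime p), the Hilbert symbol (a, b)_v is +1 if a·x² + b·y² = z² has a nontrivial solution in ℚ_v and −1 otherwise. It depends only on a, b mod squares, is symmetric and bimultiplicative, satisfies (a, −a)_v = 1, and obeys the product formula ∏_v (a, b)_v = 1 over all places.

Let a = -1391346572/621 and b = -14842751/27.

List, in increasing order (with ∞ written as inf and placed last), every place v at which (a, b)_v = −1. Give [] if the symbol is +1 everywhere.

Mod squares: a ≡ -14007, b ≡ -154077. Check v ∈ {∞, 2, 3, 7, 11, 17, 23, 29}.
v=29: a=29^1·(≡11), b=29^1·(≡28) mod 29; (11|29)=-1, (28|29)=+1; (−1)^{1·1·14}·(-1)^1·(+1)^1 = -1.
v=2: v_2(a)=2, v_2(b)=0; units ≡ 1, 3 (mod 8); ε·ε+αω+βω = 0·1+2·1+0·0 ≡ 0  ⇒  (a,b)_2 = +1.
v=3: a=3^-3·(≡2), b=3^-3·(≡1) mod 3; (2|3)=-1, (1|3)=+1; (−1)^{-3·-3·1}·(-1)^-3·(+1)^-3 = +1.
v=17: a=17^2·(≡2), b=17^2·(≡10) mod 17; (2|17)=+1, (10|17)=-1; (−1)^{2·2·8}·(+1)^2·(-1)^2 = +1.
v=∞: -14007 < 0 and -154077 < 0  ⇒  (a,b)_∞ = -1.
v=11: a=11^2·(≡6), b=11^1·(≡8) mod 11; (6|11)=-1, (8|11)=-1; (−1)^{2·1·5}·(-1)^1·(-1)^2 = -1.
v=23: a=23^-1·(≡16), b=23^1·(≡5) mod 23; (16|23)=+1, (5|23)=-1; (−1)^{-1·1·11}·(+1)^1·(-1)^-1 = +1.
v=7: a=7^3·(≡1), b=7^1·(≡2) mod 7; (1|7)=+1, (2|7)=+1; (−1)^{3·1·3}·(+1)^1·(+1)^3 = -1.
(-14007, -154077 / ℚ) ramifies at {7, 11, 29, ∞}: a division algebra.

[7, 11, 29, inf]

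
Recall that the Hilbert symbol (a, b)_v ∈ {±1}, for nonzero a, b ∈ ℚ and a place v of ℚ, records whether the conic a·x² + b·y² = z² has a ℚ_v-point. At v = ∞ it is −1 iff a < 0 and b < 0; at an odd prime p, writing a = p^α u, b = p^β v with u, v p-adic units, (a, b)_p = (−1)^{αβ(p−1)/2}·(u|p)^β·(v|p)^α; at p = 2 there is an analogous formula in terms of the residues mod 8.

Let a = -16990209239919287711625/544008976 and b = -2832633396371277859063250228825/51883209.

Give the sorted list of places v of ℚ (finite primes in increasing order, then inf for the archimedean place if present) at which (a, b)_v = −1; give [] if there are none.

(a, b) ≡ (-13585, -24851753) mod (ℚ^×)²; places V = {2, 3, 5, 7, 11, 13, 17, 19, 23, 29, 37, 53, ∞}.
(a,b)_17: α=-2, u≡4; β=0, v≡5 (mod 17); (4|17)=+1, (5|17)=-1; sign (−1)^0·+1^0·-1^-2 = +1.
(a,b)_2: α=-4, β=0; u≡7, v≡7 (mod 8); ε(u)ε(v)=1·1, αω(v)=-4·0, βω(u)=0·0; sum ≡ 1  ⇒  -1.
(a,b)_7: α=-6, u≡2; β=-8, v≡2 (mod 7); (2|7)=+1, (2|7)=+1; sign (−1)^0·+1^-8·+1^-6 = +1.
(a,b)_∞: sgn(-13585)=−, sgn(-24851753)=−, so -1.
(a,b)_23: α=2, u≡3; β=3, v≡13 (mod 23); (3|23)=+1, (13|23)=+1; sign (−1)^0·+1^3·+1^2 = +1.
(a,b)_11: α=1, u≡10; β=2, v≡8 (mod 11); (10|11)=-1, (8|11)=-1; sign (−1)^0·-1^2·-1^1 = -1.
(a,b)_19: α=3, u≡1; β=5, v≡17 (mod 19); (1|19)=+1, (17|19)=+1; sign (−1)^1·+1^5·+1^3 = -1.
(a,b)_5: α=3, u≡2; β=2, v≡3 (mod 5); (2|5)=-1, (3|5)=-1; sign (−1)^0·-1^2·-1^3 = -1.
(a,b)_13: α=1, u≡8; β=2, v≡12 (mod 13); (8|13)=-1, (12|13)=+1; sign (−1)^0·-1^2·+1^1 = +1.
(a,b)_37: α=2, u≡6; β=3, v≡20 (mod 37); (6|37)=-1, (20|37)=-1; sign (−1)^0·-1^3·-1^2 = -1.
(a,b)_29: α=2, u≡4; β=3, v≡24 (mod 29); (4|29)=+1, (24|29)=+1; sign (−1)^0·+1^3·+1^2 = +1.
(a,b)_53: α=2, u≡37; β=3, v≡47 (mod 53); (37|53)=+1, (47|53)=+1; sign (−1)^0·+1^3·+1^2 = +1.
(a,b)_3: α=4, u≡2; β=-2, v≡1 (mod 3); (2|3)=-1, (1|3)=+1; sign (−1)^0·-1^-2·+1^4 = +1.
|Ram(-13585, -24851753)| = 6, even; anisotropic at {2, 5, 11, 19, 37, ∞}.

[2, 5, 11, 19, 37, inf]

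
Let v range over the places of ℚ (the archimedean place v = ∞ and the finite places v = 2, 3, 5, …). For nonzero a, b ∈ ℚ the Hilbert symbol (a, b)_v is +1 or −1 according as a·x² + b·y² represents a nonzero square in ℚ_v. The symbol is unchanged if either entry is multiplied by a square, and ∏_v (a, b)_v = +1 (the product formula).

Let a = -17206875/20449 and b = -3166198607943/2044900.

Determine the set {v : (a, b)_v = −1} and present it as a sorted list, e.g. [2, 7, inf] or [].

[19, inf]

Mod squares: a ≡ -3059, b ≡ -7. Check v ∈ {∞, 2, 3, 5, 7, 11, 13, 19, 23}.
v=∞: -3059 < 0 and -7 < 0  ⇒  (a,b)_∞ = -1.
v=7: a=7^1·(≡1), b=7^1·(≡3) mod 7; (1|7)=+1, (3|7)=-1; (−1)^{1·1·3}·(+1)^1·(-1)^1 = +1.
v=13: a=13^-2·(≡4), b=13^-2·(≡11) mod 13; (4|13)=+1, (11|13)=-1; (−1)^{-2·-2·6}·(+1)^-2·(-1)^-2 = +1.
v=5: a=5^4·(≡1), b=5^-2·(≡2) mod 5; (1|5)=+1, (2|5)=-1; (−1)^{4·-2·2}·(+1)^-2·(-1)^4 = +1.
v=19: a=19^1·(≡2), b=19^4·(≡2) mod 19; (2|19)=-1, (2|19)=-1; (−1)^{1·4·9}·(-1)^4·(-1)^1 = -1.
v=2: v_2(a)=0, v_2(b)=-2; units ≡ 5, 1 (mod 8); ε·ε+αω+βω = 0·0+0·0+-2·1 ≡ 0  ⇒  (a,b)_2 = +1.
v=23: a=23^1·(≡21), b=23^2·(≡18) mod 23; (21|23)=-1, (18|23)=+1; (−1)^{1·2·11}·(-1)^2·(+1)^1 = +1.
v=11: a=11^-2·(≡10), b=11^-2·(≡9) mod 11; (10|11)=-1, (9|11)=+1; (−1)^{-2·-2·5}·(-1)^-2·(+1)^-2 = +1.
v=3: a=3^2·(≡1), b=3^8·(≡2) mod 3; (1|3)=+1, (2|3)=-1; (−1)^{2·8·1}·(+1)^8·(-1)^2 = +1.
|Ram(-3059, -7)| = 2, even; anisotropic at {19, ∞}.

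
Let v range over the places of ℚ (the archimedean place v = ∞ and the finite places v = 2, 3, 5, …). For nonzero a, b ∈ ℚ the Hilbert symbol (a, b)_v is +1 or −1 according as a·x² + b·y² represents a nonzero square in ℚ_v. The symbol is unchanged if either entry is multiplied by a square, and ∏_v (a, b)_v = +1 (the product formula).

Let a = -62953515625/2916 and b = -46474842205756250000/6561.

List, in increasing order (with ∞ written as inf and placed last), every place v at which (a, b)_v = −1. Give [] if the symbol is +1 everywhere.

[2, 11, 23, inf]

(a, b) ≡ (-3289, -5681) mod (ℚ^×)²; places V = {2, 3, 5, 7, 11, 13, 19, 23, ∞}.
(a,b)_3: α=-6, u≡2; β=-8, v≡1 (mod 3); (2|3)=-1, (1|3)=+1; sign (−1)^0·-1^-8·+1^-6 = +1.
(a,b)_2: α=-2, β=4; u≡7, v≡7 (mod 8); ε(u)ε(v)=1·1, αω(v)=-2·0, βω(u)=4·0; sum ≡ 1  ⇒  -1.
(a,b)_19: α=0, u≡5; β=1, v≡5 (mod 19); (5|19)=+1, (5|19)=+1; sign (−1)^0·+1^1·+1^0 = +1.
(a,b)_∞: sgn(-3289)=−, sgn(-5681)=−, so -1.
(a,b)_13: α=1, u≡11; β=3, v≡6 (mod 13); (11|13)=-1, (6|13)=-1; sign (−1)^0·-1^3·-1^1 = +1.
(a,b)_23: α=1, u≡2; β=3, v≡13 (mod 23); (2|23)=+1, (13|23)=+1; sign (−1)^1·+1^3·+1^1 = -1.
(a,b)_7: α=2, u≡1; β=0, v≡3 (mod 7); (1|7)=+1, (3|7)=-1; sign (−1)^0·+1^0·-1^2 = +1.
(a,b)_5: α=8, u≡4; β=8, v≡4 (mod 5); (4|5)=+1, (4|5)=+1; sign (−1)^0·+1^8·+1^8 = +1.
(a,b)_11: α=1, u≡4; β=4, v≡8 (mod 11); (4|11)=+1, (8|11)=-1; sign (−1)^0·+1^4·-1^1 = -1.
(-3289, -5681 / ℚ) ramifies at {2, 11, 23, ∞}: a division algebra.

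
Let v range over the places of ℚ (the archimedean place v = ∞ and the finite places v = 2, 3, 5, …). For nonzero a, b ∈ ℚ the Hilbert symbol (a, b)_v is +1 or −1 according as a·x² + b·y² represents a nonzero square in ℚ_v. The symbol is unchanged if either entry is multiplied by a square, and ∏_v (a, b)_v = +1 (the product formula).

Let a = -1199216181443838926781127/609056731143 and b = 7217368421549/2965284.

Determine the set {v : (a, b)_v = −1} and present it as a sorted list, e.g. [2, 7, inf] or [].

(a, b) ≡ (-5681, 341) mod (ℚ^×)²; places V = {2, 3, 7, 11, 13, 19, 23, 31, 41, ∞}.
(a,b)_11: α=2, u≡7; β=1, v≡5 (mod 11); (7|11)=-1, (5|11)=+1; sign (−1)^0·-1^1·+1^2 = -1.
(a,b)_23: α=-1, u≡18; β=0, v≡15 (mod 23); (18|23)=+1, (15|23)=-1; sign (−1)^0·+1^0·-1^-1 = -1.
(a,b)_3: α=-8, u≡1; β=-2, v≡2 (mod 3); (1|3)=+1, (2|3)=-1; sign (−1)^0·+1^-2·-1^-8 = +1.
(a,b)_7: α=-4, u≡5; β=-2, v≡6 (mod 7); (5|7)=-1, (6|7)=-1; sign (−1)^0·-1^-2·-1^-4 = +1.
(a,b)_2: α=0, β=-2; u≡7, v≡5 (mod 8); ε(u)ε(v)=1·0, αω(v)=0·1, βω(u)=-2·0; sum ≡ 0  ⇒  +1.
(a,b)_41: α=-2, u≡37; β=-2, v≡14 (mod 41); (37|41)=+1, (14|41)=-1; sign (−1)^0·+1^-2·-1^-2 = +1.
(a,b)_19: α=7, u≡4; β=4, v≡2 (mod 19); (4|19)=+1, (2|19)=-1; sign (−1)^0·+1^4·-1^7 = -1.
(a,b)_13: α=1, u≡8; β=2, v≡9 (mod 13); (8|13)=-1, (9|13)=+1; sign (−1)^0·-1^2·+1^1 = +1.
(a,b)_31: α=8, u≡30; β=3, v≡22 (mod 31); (30|31)=-1, (22|31)=-1; sign (−1)^0·-1^3·-1^8 = -1.
(a,b)_∞: sgn(-5681)=−, sgn(341)=+, so +1.
|Ram(-5681, 341)| = 4, even; anisotropic at {11, 19, 23, 31}.

[11, 19, 23, 31]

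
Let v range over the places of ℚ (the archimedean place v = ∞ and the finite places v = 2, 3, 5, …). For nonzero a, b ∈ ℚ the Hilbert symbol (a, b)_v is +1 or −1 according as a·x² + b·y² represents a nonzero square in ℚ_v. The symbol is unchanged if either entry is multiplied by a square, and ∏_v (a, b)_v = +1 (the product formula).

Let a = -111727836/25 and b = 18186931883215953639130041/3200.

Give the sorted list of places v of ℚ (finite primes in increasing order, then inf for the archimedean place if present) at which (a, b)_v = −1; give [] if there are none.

(a, b) ≡ (-344839, 6159538) mod (ℚ^×)²; places V = {2, 3, 5, 7, 11, 23, 29, 37, 47, ∞}.
(a,b)_2: α=2, β=-7; u≡1, v≡1 (mod 8); ε(u)ε(v)=0·0, αω(v)=2·0, βω(u)=-7·0; sum ≡ 0  ⇒  +1.
(a,b)_11: α=1, u≡9; β=3, v≡9 (mod 11); (9|11)=+1, (9|11)=+1; sign (−1)^1·+1^3·+1^1 = -1.
(a,b)_37: α=0, u≡10; β=1, v≡3 (mod 37); (10|37)=+1, (3|37)=+1; sign (−1)^0·+1^1·+1^0 = +1.
(a,b)_29: α=1, u≡23; β=4, v≡28 (mod 29); (23|29)=+1, (28|29)=+1; sign (−1)^0·+1^4·+1^1 = +1.
(a,b)_3: α=4, u≡2; β=10, v≡1 (mod 3); (2|3)=-1, (1|3)=+1; sign (−1)^0·-1^10·+1^4 = +1.
(a,b)_7: α=0, u≡1; β=1, v≡6 (mod 7); (1|7)=+1, (6|7)=-1; sign (−1)^0·+1^1·-1^0 = +1.
(a,b)_23: α=1, u≡3; β=3, v≡7 (mod 23); (3|23)=+1, (7|23)=-1; sign (−1)^1·+1^3·-1^1 = +1.
(a,b)_47: α=1, u≡1; β=3, v≡1 (mod 47); (1|47)=+1, (1|47)=+1; sign (−1)^1·+1^3·+1^1 = -1.
(a,b)_∞: sgn(-344839)=−, sgn(6159538)=+, so +1.
(a,b)_5: α=-2, u≡4; β=-2, v≡2 (mod 5); (4|5)=+1, (2|5)=-1; sign (−1)^0·+1^-2·-1^-2 = +1.
(-344839, 6159538 / ℚ) ramifies at {11, 47}: a division algebra.

[11, 47]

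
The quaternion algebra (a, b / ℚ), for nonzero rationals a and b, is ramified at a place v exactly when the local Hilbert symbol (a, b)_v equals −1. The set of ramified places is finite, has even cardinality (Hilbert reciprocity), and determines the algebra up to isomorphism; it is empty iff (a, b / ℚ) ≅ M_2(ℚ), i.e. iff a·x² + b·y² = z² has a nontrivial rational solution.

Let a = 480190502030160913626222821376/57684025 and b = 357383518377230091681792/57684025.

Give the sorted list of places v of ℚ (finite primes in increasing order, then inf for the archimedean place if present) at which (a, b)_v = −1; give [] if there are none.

[3, 19]

Mod squares: a ≡ 741, b ≡ 18183. Check v ∈ {∞, 2, 3, 5, 7, 11, 13, 19, 29, 31}.
v=5: a=5^-2·(≡1), b=5^-2·(≡2) mod 5; (1|5)=+1, (2|5)=-1; (−1)^{-2·-2·2}·(+1)^-2·(-1)^-2 = +1.
v=29: a=29^6·(≡1), b=29^5·(≡26) mod 29; (1|29)=+1, (26|29)=-1; (−1)^{6·5·14}·(+1)^5·(-1)^6 = +1.
v=11: a=11^4·(≡3), b=11^3·(≡9) mod 11; (3|11)=+1, (9|11)=+1; (−1)^{4·3·5}·(+1)^3·(+1)^4 = +1.
v=2: v_2(a)=26, v_2(b)=24; units ≡ 5, 7 (mod 8); ε·ε+αω+βω = 0·1+26·0+24·1 ≡ 0  ⇒  (a,b)_2 = +1.
v=∞: 741 > 0 and 18183 > 0  ⇒  (a,b)_∞ = +1.
v=19: a=19^1·(≡7), b=19^1·(≡9) mod 19; (7|19)=+1, (9|19)=+1; (−1)^{1·1·9}·(+1)^1·(+1)^1 = -1.
v=7: a=7^-4·(≡3), b=7^-4·(≡4) mod 7; (3|7)=-1, (4|7)=+1; (−1)^{-4·-4·3}·(-1)^-4·(+1)^-4 = +1.
v=13: a=13^3·(≡8), b=13^2·(≡10) mod 13; (8|13)=-1, (10|13)=+1; (−1)^{3·2·6}·(-1)^2·(+1)^3 = +1.
v=3: a=3^9·(≡1), b=3^5·(≡1) mod 3; (1|3)=+1, (1|3)=+1; (−1)^{9·5·1}·(+1)^5·(+1)^9 = -1.
v=31: a=31^-2·(≡19), b=31^-2·(≡21) mod 31; (19|31)=+1, (21|31)=-1; (−1)^{-2·-2·15}·(+1)^-2·(-1)^-2 = +1.
|Ram(741, 18183)| = 2, even; anisotropic at {3, 19}.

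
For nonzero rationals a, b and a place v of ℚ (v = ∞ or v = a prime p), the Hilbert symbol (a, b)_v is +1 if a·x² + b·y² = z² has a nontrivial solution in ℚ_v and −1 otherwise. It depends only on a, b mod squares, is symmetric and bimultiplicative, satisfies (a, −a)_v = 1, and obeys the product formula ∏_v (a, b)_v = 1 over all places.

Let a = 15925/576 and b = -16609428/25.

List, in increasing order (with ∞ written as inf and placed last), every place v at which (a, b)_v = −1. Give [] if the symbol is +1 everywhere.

(a, b) ≡ (13, -3813) mod (ℚ^×)²; places V = {2, 3, 5, 7, 11, 13, 31, 41, ∞}.
(a,b)_∞: sgn(13)=+, sgn(-3813)=−, so +1.
(a,b)_31: α=0, u≡15; β=1, v≡18 (mod 31); (15|31)=-1, (18|31)=+1; sign (−1)^0·-1^1·+1^0 = -1.
(a,b)_11: α=0, u≡2; β=2, v≡4 (mod 11); (2|11)=-1, (4|11)=+1; sign (−1)^0·-1^2·+1^0 = +1.
(a,b)_7: α=2, u≡5; β=0, v≡1 (mod 7); (5|7)=-1, (1|7)=+1; sign (−1)^0·-1^0·+1^2 = +1.
(a,b)_41: α=0, u≡29; β=1, v≡12 (mod 41); (29|41)=-1, (12|41)=-1; sign (−1)^0·-1^1·-1^0 = -1.
(a,b)_5: α=2, u≡2; β=-2, v≡2 (mod 5); (2|5)=-1, (2|5)=-1; sign (−1)^0·-1^-2·-1^2 = +1.
(a,b)_13: α=1, u≡4; β=0, v≡4 (mod 13); (4|13)=+1, (4|13)=+1; sign (−1)^0·+1^0·+1^1 = +1.
(a,b)_2: α=-6, β=2; u≡5, v≡3 (mod 8); ε(u)ε(v)=0·1, αω(v)=-6·1, βω(u)=2·1; sum ≡ 0  ⇒  +1.
(a,b)_3: α=-2, u≡1; β=3, v≡1 (mod 3); (1|3)=+1, (1|3)=+1; sign (−1)^0·+1^3·+1^-2 = +1.
Ram(13, -3813) = {31, 41}; no ℚ_31-point on the conic.

[31, 41]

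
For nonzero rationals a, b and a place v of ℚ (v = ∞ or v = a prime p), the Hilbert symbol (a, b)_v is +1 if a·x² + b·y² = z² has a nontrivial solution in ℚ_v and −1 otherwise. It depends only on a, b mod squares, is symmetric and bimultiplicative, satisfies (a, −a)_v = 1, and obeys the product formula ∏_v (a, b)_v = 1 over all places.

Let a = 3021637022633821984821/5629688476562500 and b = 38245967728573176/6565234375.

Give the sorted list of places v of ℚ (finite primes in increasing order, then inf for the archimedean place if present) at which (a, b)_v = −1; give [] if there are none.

[2, 11]

Mod squares: a ≡ 429, b ≡ 2002. Check v ∈ {∞, 2, 3, 5, 7, 11, 13, 17, 19}.
v=7: a=7^-8·(≡4), b=7^-5·(≡3) mod 7; (4|7)=+1, (3|7)=-1; (−1)^{-8·-5·3}·(+1)^-5·(-1)^-8 = +1.
v=2: v_2(a)=-2, v_2(b)=3; units ≡ 5, 1 (mod 8); ε·ε+αω+βω = 0·0+-2·0+3·1 ≡ 1  ⇒  (a,b)_2 = -1.
v=∞: 429 > 0 and 2002 > 0  ⇒  (a,b)_∞ = +1.
v=19: a=19^2·(≡16), b=19^2·(≡5) mod 19; (16|19)=+1, (5|19)=+1; (−1)^{2·2·9}·(+1)^2·(+1)^2 = +1.
v=13: a=13^3·(≡7), b=13^3·(≡6) mod 13; (7|13)=-1, (6|13)=-1; (−1)^{3·3·6}·(-1)^3·(-1)^3 = +1.
v=17: a=17^6·(≡2), b=17^4·(≡9) mod 17; (2|17)=+1, (9|17)=+1; (−1)^{6·4·8}·(+1)^4·(+1)^6 = +1.
v=5: a=5^-12·(≡4), b=5^-8·(≡3) mod 5; (4|5)=+1, (3|5)=-1; (−1)^{-12·-8·2}·(+1)^-8·(-1)^-12 = +1.
v=3: a=3^15·(≡2), b=3^8·(≡1) mod 3; (2|3)=-1, (1|3)=+1; (−1)^{15·8·1}·(-1)^8·(+1)^15 = +1.
v=11: a=11^1·(≡7), b=11^1·(≡10) mod 11; (7|11)=-1, (10|11)=-1; (−1)^{1·1·5}·(-1)^1·(-1)^1 = -1.
(429, 2002 / ℚ) ramifies at {2, 11}: a division algebra.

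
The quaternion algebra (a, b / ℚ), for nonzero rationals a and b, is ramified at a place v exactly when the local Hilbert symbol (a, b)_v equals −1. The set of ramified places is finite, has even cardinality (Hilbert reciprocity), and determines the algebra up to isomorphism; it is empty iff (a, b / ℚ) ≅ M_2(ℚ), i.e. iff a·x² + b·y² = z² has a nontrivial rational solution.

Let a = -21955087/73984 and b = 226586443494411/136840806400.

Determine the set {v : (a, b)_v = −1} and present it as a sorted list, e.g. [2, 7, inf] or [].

(a, b) ≡ (-7, 91) mod (ℚ^×)²; places V = {2, 3, 5, 7, 11, 13, 17, 23, ∞}.
(a,b)_17: α=-2, u≡5; β=-4, v≡12 (mod 17); (5|17)=-1, (12|17)=-1; sign (−1)^0·-1^-4·-1^-2 = +1.
(a,b)_5: α=0, u≡2; β=-2, v≡1 (mod 5); (2|5)=-1, (1|5)=+1; sign (−1)^0·-1^-2·+1^0 = +1.
(a,b)_3: α=0, u≡2; β=8, v≡1 (mod 3); (2|3)=-1, (1|3)=+1; sign (−1)^0·-1^8·+1^0 = +1.
(a,b)_23: α=2, u≡18; β=2, v≡7 (mod 23); (18|23)=+1, (7|23)=-1; sign (−1)^0·+1^2·-1^2 = +1.
(a,b)_11: α=2, u≡1; β=4, v≡9 (mod 11); (1|11)=+1, (9|11)=+1; sign (−1)^0·+1^4·+1^2 = +1.
(a,b)_7: α=3, u≡6; β=3, v≡6 (mod 7); (6|7)=-1, (6|7)=-1; sign (−1)^1·-1^3·-1^3 = -1.
(a,b)_2: α=-8, β=-16; u≡1, v≡3 (mod 8); ε(u)ε(v)=0·1, αω(v)=-8·1, βω(u)=-16·0; sum ≡ 0  ⇒  +1.
(a,b)_∞: sgn(-7)=−, sgn(91)=+, so +1.
(a,b)_13: α=0, u≡2; β=1, v≡7 (mod 13); (2|13)=-1, (7|13)=-1; sign (−1)^0·-1^1·-1^0 = -1.
|Ram(-7, 91)| = 2, even; anisotropic at {7, 13}.

[7, 13]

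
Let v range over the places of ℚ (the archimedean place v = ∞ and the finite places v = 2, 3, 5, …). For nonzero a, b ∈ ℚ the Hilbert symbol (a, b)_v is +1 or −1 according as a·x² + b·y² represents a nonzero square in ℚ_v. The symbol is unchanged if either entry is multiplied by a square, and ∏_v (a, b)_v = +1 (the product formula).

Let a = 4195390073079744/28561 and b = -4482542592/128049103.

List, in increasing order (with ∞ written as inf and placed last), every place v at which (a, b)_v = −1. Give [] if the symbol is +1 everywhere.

Mod squares: a ≡ 119, b ≡ -1309. Check v ∈ {∞, 2, 3, 7, 11, 13, 17, 47}.
v=47: a=47^0·(≡7), b=47^-2·(≡4) mod 47; (7|47)=+1, (4|47)=+1; (−1)^{0·-2·23}·(+1)^-2·(+1)^0 = +1.
v=17: a=17^3·(≡3), b=17^3·(≡2) mod 17; (3|17)=-1, (2|17)=+1; (−1)^{3·3·8}·(-1)^3·(+1)^3 = -1.
v=13: a=13^-4·(≡6), b=13^-2·(≡12) mod 13; (6|13)=-1, (12|13)=+1; (−1)^{-4·-2·6}·(-1)^-2·(+1)^-4 = +1.
v=3: a=3^8·(≡2), b=3^4·(≡2) mod 3; (2|3)=-1, (2|3)=-1; (−1)^{8·4·1}·(-1)^4·(-1)^8 = +1.
v=11: a=11^2·(≡3), b=11^1·(≡10) mod 11; (3|11)=+1, (10|11)=-1; (−1)^{2·1·5}·(+1)^1·(-1)^2 = +1.
v=∞: 119 > 0 and -1309 < 0  ⇒  (a,b)_∞ = +1.
v=2: v_2(a)=6, v_2(b)=10; units ≡ 7, 3 (mod 8); ε·ε+αω+βω = 1·1+6·1+10·0 ≡ 1  ⇒  (a,b)_2 = -1.
v=7: a=7^5·(≡3), b=7^-3·(≡1) mod 7; (3|7)=-1, (1|7)=+1; (−1)^{5·-3·3}·(-1)^-3·(+1)^5 = +1.
|Ram(119, -1309)| = 2, even; anisotropic at {2, 17}.

[2, 17]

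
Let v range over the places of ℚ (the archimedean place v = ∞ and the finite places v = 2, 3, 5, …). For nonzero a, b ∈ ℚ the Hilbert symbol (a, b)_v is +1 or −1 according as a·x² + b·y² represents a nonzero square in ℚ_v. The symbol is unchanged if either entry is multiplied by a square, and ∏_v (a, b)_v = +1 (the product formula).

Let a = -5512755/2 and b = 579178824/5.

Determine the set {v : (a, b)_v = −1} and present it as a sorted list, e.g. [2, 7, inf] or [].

Mod squares: a ≡ -13110, b ≡ 570. Check v ∈ {∞, 2, 3, 5, 7, 19, 23, 29}.
v=7: a=7^0·(≡2), b=7^4·(≡5) mod 7; (2|7)=+1, (5|7)=-1; (−1)^{0·4·3}·(+1)^4·(-1)^0 = +1.
v=23: a=23^1·(≡22), b=23^2·(≡2) mod 23; (22|23)=-1, (2|23)=+1; (−1)^{1·2·11}·(-1)^2·(+1)^1 = +1.
v=2: v_2(a)=-1, v_2(b)=3; units ≡ 5, 5 (mod 8); ε·ε+αω+βω = 0·0+-1·1+3·1 ≡ 0  ⇒  (a,b)_2 = +1.
v=29: a=29^2·(≡14), b=29^0·(≡15) mod 29; (14|29)=-1, (15|29)=-1; (−1)^{2·0·14}·(-1)^0·(-1)^2 = +1.
v=∞: -13110 < 0 and 570 > 0  ⇒  (a,b)_∞ = +1.
v=3: a=3^1·(≡1), b=3^1·(≡1) mod 3; (1|3)=+1, (1|3)=+1; (−1)^{1·1·1}·(+1)^1·(+1)^1 = -1.
v=19: a=19^1·(≡2), b=19^1·(≡17) mod 19; (2|19)=-1, (17|19)=+1; (−1)^{1·1·9}·(-1)^1·(+1)^1 = +1.
v=5: a=5^1·(≡2), b=5^-1·(≡4) mod 5; (2|5)=-1, (4|5)=+1; (−1)^{1·-1·2}·(-1)^-1·(+1)^1 = -1.
|Ram(-13110, 570)| = 2, even; anisotropic at {3, 5}.

[3, 5]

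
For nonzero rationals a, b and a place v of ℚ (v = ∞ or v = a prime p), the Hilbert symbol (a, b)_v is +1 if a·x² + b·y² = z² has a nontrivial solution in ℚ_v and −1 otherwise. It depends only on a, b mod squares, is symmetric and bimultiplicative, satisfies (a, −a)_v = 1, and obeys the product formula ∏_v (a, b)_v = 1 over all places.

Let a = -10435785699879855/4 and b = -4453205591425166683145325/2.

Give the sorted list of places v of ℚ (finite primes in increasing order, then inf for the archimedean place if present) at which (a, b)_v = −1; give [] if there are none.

(a, b) ≡ (-95, -998186) mod (ℚ^×)²; places V = {2, 3, 5, 7, 19, 37, 41, 47, ∞}.
(a,b)_37: α=2, u≡36; β=3, v≡17 (mod 37); (36|37)=+1, (17|37)=-1; sign (−1)^0·+1^3·-1^2 = +1.
(a,b)_2: α=-2, β=-1; u≡1, v≡3 (mod 8); ε(u)ε(v)=0·1, αω(v)=-2·1, βω(u)=-1·0; sum ≡ 0  ⇒  +1.
(a,b)_∞: sgn(-95)=−, sgn(-998186)=−, so -1.
(a,b)_41: α=2, u≡28; β=3, v≡32 (mod 41); (28|41)=-1, (32|41)=+1; sign (−1)^0·-1^3·+1^2 = -1.
(a,b)_19: α=1, u≡14; β=2, v≡6 (mod 19); (14|19)=-1, (6|19)=+1; sign (−1)^0·-1^2·+1^1 = +1.
(a,b)_47: α=2, u≡30; β=3, v≡25 (mod 47); (30|47)=-1, (25|47)=+1; sign (−1)^0·-1^3·+1^2 = -1.
(a,b)_3: α=2, u≡1; β=4, v≡1 (mod 3); (1|3)=+1, (1|3)=+1; sign (−1)^0·+1^4·+1^2 = +1.
(a,b)_5: α=1, u≡1; β=2, v≡1 (mod 5); (1|5)=+1, (1|5)=+1; sign (−1)^0·+1^2·+1^1 = +1.
(a,b)_7: α=4, u≡3; β=5, v≡3 (mod 7); (3|7)=-1, (3|7)=-1; sign (−1)^0·-1^5·-1^4 = -1.
(-95, -998186 / ℚ) ramifies at {7, 41, 47, ∞}: a division algebra.

[7, 41, 47, inf]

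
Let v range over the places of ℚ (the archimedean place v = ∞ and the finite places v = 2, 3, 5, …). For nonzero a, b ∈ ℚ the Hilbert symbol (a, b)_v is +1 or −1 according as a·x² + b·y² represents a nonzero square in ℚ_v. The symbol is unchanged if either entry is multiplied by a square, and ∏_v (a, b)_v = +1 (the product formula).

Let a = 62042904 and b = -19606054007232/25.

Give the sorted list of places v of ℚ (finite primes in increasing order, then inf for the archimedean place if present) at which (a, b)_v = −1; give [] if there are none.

(a, b) ≡ (4774, -1767) mod (ℚ^×)²; places V = {2, 3, 5, 7, 11, 19, 31, ∞}.
(a,b)_2: α=3, β=6; u≡3, v≡1 (mod 8); ε(u)ε(v)=1·0, αω(v)=3·0, βω(u)=6·1; sum ≡ 0  ⇒  +1.
(a,b)_19: α=2, u≡9; β=3, v≡18 (mod 19); (9|19)=+1, (18|19)=-1; sign (−1)^0·+1^3·-1^2 = +1.
(a,b)_∞: sgn(4774)=+, sgn(-1767)=−, so +1.
(a,b)_31: α=1, u≡24; β=1, v≡7 (mod 31); (24|31)=-1, (7|31)=+1; sign (−1)^1·-1^1·+1^1 = +1.
(a,b)_11: α=1, u≡3; β=2, v≡4 (mod 11); (3|11)=+1, (4|11)=+1; sign (−1)^0·+1^2·+1^1 = +1.
(a,b)_5: α=0, u≡4; β=-2, v≡3 (mod 5); (4|5)=+1, (3|5)=-1; sign (−1)^0·+1^-2·-1^0 = +1.
(a,b)_3: α=2, u≡1; β=5, v≡2 (mod 3); (1|3)=+1, (2|3)=-1; sign (−1)^0·+1^5·-1^2 = +1.
(a,b)_7: α=1, u≡5; β=2, v≡4 (mod 7); (5|7)=-1, (4|7)=+1; sign (−1)^0·-1^2·+1^1 = +1.
Ram(a, b) = ∅: the form 4774·x² + -1767·y² − z² is isotropic over every ℚ_v, so by Hasse–Minkowski it is isotropic over ℚ.

[]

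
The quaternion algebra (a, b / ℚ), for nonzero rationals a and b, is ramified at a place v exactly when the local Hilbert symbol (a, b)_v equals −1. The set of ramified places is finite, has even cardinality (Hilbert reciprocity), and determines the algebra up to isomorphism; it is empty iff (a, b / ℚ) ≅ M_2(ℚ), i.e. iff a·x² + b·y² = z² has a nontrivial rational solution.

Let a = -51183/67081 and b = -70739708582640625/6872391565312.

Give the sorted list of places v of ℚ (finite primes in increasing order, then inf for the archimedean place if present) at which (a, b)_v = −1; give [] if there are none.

[29, 43, 47, inf]

Mod squares: a ≡ -47, b ≡ -2168533. Check v ∈ {∞, 2, 3, 5, 7, 11, 13, 17, 29, 37, 43, 47}.
v=37: a=37^-2·(≡36), b=37^-3·(≡28) mod 37; (36|37)=+1, (28|37)=+1; (−1)^{-2·-3·18}·(+1)^-3·(+1)^-2 = +1.
v=3: a=3^2·(≡1), b=3^0·(≡2) mod 3; (1|3)=+1, (2|3)=-1; (−1)^{2·0·1}·(+1)^0·(-1)^2 = +1.
v=43: a=43^0·(≡30), b=43^1·(≡19) mod 43; (30|43)=-1, (19|43)=-1; (−1)^{0·1·21}·(-1)^1·(-1)^0 = -1.
v=11: a=11^2·(≡2), b=11^2·(≡7) mod 11; (2|11)=-1, (7|11)=-1; (−1)^{2·2·5}·(-1)^2·(-1)^2 = +1.
v=13: a=13^0·(≡11), b=13^-2·(≡1) mod 13; (11|13)=-1, (1|13)=+1; (−1)^{0·-2·6}·(-1)^-2·(+1)^0 = +1.
v=2: v_2(a)=0, v_2(b)=-14; units ≡ 1, 3 (mod 8); ε·ε+αω+βω = 0·1+0·1+-14·0 ≡ 0  ⇒  (a,b)_2 = +1.
v=47: a=47^1·(≡15), b=47^3·(≡33) mod 47; (15|47)=-1, (33|47)=-1; (−1)^{1·3·23}·(-1)^3·(-1)^1 = -1.
v=17: a=17^0·(≡13), b=17^2·(≡8) mod 17; (13|17)=+1, (8|17)=+1; (−1)^{0·2·8}·(+1)^2·(+1)^0 = +1.
v=∞: -47 < 0 and -2168533 < 0  ⇒  (a,b)_∞ = -1.
v=7: a=7^-2·(≡2), b=7^-2·(≡1) mod 7; (2|7)=+1, (1|7)=+1; (−1)^{-2·-2·3}·(+1)^-2·(+1)^-2 = +1.
v=29: a=29^0·(≡15), b=29^1·(≡3) mod 29; (15|29)=-1, (3|29)=-1; (−1)^{0·1·14}·(-1)^1·(-1)^0 = -1.
v=5: a=5^0·(≡2), b=5^6·(≡3) mod 5; (2|5)=-1, (3|5)=-1; (−1)^{0·6·2}·(-1)^6·(-1)^0 = +1.
(-47, -2168533 / ℚ) ramifies at {29, 43, 47, ∞}: a division algebra.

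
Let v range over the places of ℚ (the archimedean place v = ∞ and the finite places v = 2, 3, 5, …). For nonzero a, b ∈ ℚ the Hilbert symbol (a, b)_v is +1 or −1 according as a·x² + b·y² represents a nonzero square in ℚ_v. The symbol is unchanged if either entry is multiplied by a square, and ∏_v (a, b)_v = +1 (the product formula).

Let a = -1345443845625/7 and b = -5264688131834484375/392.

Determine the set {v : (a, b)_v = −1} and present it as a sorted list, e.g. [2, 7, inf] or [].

[7, 11, 17, inf]

(a, b) ≡ (-119, -2046) mod (ℚ^×)²; places V = {2, 3, 5, 7, 11, 17, 31, ∞}.
(a,b)_31: α=2, u≡4; β=3, v≡15 (mod 31); (4|31)=+1, (15|31)=-1; sign (−1)^0·+1^3·-1^2 = +1.
(a,b)_7: α=-1, u≡2; β=-2, v≡6 (mod 7); (2|7)=+1, (6|7)=-1; sign (−1)^0·+1^-2·-1^-1 = -1.
(a,b)_2: α=0, β=-3; u≡1, v≡1 (mod 8); ε(u)ε(v)=0·0, αω(v)=0·0, βω(u)=-3·0; sum ≡ 0  ⇒  +1.
(a,b)_3: α=2, u≡1; β=5, v≡2 (mod 3); (1|3)=+1, (2|3)=-1; sign (−1)^0·+1^5·-1^2 = +1.
(a,b)_∞: sgn(-119)=−, sgn(-2046)=−, so -1.
(a,b)_17: α=1, u≡3; β=2, v≡14 (mod 17); (3|17)=-1, (14|17)=-1; sign (−1)^0·-1^2·-1^1 = -1.
(a,b)_11: α=4, u≡2; β=5, v≡3 (mod 11); (2|11)=-1, (3|11)=+1; sign (−1)^0·-1^5·+1^4 = -1.
(a,b)_5: α=4, u≡1; β=6, v≡4 (mod 5); (1|5)=+1, (4|5)=+1; sign (−1)^0·+1^6·+1^4 = +1.
(-119, -2046 / ℚ) ramifies at {7, 11, 17, ∞}: a division algebra.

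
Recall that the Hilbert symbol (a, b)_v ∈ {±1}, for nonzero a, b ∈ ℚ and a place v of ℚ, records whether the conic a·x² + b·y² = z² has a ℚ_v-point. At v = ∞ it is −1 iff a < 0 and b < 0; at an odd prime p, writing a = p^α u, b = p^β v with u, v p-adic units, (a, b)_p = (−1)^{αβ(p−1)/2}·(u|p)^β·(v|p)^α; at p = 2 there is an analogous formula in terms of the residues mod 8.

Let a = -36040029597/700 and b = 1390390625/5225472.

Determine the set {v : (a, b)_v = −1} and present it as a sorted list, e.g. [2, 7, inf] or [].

[3, 7]

(a, b) ≡ (-51051, 455) mod (ℚ^×)²; places V = {2, 3, 5, 7, 11, 13, 17, 19, 37, ∞}.
(a,b)_3: α=5, u≡2; β=-6, v≡2 (mod 3); (2|3)=-1, (2|3)=-1; sign (−1)^0·-1^-6·-1^5 = -1.
(a,b)_11: α=1, u≡9; β=0, v≡3 (mod 11); (9|11)=+1, (3|11)=+1; sign (−1)^0·+1^0·+1^1 = +1.
(a,b)_17: α=1, u≡7; β=0, v≡4 (mod 17); (7|17)=-1, (4|17)=+1; sign (−1)^0·-1^0·+1^1 = +1.
(a,b)_2: α=-2, β=-10; u≡5, v≡7 (mod 8); ε(u)ε(v)=0·1, αω(v)=-2·0, βω(u)=-10·1; sum ≡ 0  ⇒  +1.
(a,b)_∞: sgn(-51051)=−, sgn(455)=+, so +1.
(a,b)_7: α=-1, u≡1; β=-1, v≡4 (mod 7); (1|7)=+1, (4|7)=+1; sign (−1)^1·+1^-1·+1^-1 = -1.
(a,b)_19: α=2, u≡10; β=0, v≡13 (mod 19); (10|19)=-1, (13|19)=-1; sign (−1)^0·-1^0·-1^2 = +1.
(a,b)_37: α=0, u≡12; β=2, v≡25 (mod 37); (12|37)=+1, (25|37)=+1; sign (−1)^0·+1^2·+1^0 = +1.
(a,b)_13: α=3, u≡4; β=1, v≡9 (mod 13); (4|13)=+1, (9|13)=+1; sign (−1)^0·+1^1·+1^3 = +1.
(a,b)_5: α=-2, u≡1; β=7, v≡1 (mod 5); (1|5)=+1, (1|5)=+1; sign (−1)^0·+1^7·+1^-2 = +1.
|Ram(-51051, 455)| = 2, even; anisotropic at {3, 7}.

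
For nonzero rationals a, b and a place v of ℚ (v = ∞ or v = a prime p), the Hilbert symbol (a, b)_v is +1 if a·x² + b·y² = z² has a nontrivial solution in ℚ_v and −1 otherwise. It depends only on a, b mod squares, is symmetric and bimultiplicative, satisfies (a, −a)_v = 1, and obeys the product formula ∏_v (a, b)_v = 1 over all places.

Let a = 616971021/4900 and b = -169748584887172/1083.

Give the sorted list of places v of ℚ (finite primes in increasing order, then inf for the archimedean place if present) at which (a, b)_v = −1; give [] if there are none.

Mod squares: a ≡ 1709061, b ≡ -59971971. Check v ∈ {∞, 2, 3, 5, 7, 17, 19, 23, 29, 31, 41, 43, 47}.
v=∞: 1709061 > 0 and -59971971 < 0  ⇒  (a,b)_∞ = +1.
v=31: a=31^1·(≡6), b=31^2·(≡14) mod 31; (6|31)=-1, (14|31)=+1; (−1)^{1·2·15}·(-1)^2·(+1)^1 = +1.
v=7: a=7^-2·(≡1), b=7^0·(≡2) mod 7; (1|7)=+1, (2|7)=+1; (−1)^{-2·0·3}·(+1)^0·(+1)^-2 = +1.
v=17: a=17^1·(≡12), b=17^1·(≡8) mod 17; (12|17)=-1, (8|17)=+1; (−1)^{1·1·8}·(-1)^1·(+1)^1 = -1.
v=43: a=43^0·(≡37), b=43^1·(≡19) mod 43; (37|43)=-1, (19|43)=-1; (−1)^{0·1·21}·(-1)^1·(-1)^0 = -1.
v=29: a=29^0·(≡6), b=29^1·(≡5) mod 29; (6|29)=+1, (5|29)=+1; (−1)^{0·1·14}·(+1)^1·(+1)^0 = +1.
v=3: a=3^1·(≡2), b=3^-1·(≡2) mod 3; (2|3)=-1, (2|3)=-1; (−1)^{1·-1·1}·(-1)^-1·(-1)^1 = -1.
v=5: a=5^-2·(≡1), b=5^0·(≡1) mod 5; (1|5)=+1, (1|5)=+1; (−1)^{-2·0·2}·(+1)^0·(+1)^-2 = +1.
v=47: a=47^1·(≡7), b=47^2·(≡30) mod 47; (7|47)=+1, (30|47)=-1; (−1)^{1·2·23}·(+1)^2·(-1)^1 = -1.
v=23: a=23^1·(≡19), b=23^1·(≡5) mod 23; (19|23)=-1, (5|23)=-1; (−1)^{1·1·11}·(-1)^1·(-1)^1 = -1.
v=2: v_2(a)=-2, v_2(b)=2; units ≡ 5, 5 (mod 8); ε·ε+αω+βω = 0·0+-2·1+2·1 ≡ 0  ⇒  (a,b)_2 = +1.
v=19: a=19^2·(≡4), b=19^-2·(≡11) mod 19; (4|19)=+1, (11|19)=+1; (−1)^{2·-2·9}·(+1)^-2·(+1)^2 = +1.
v=41: a=41^0·(≡15), b=41^1·(≡7) mod 41; (15|41)=-1, (7|41)=-1; (−1)^{0·1·20}·(-1)^1·(-1)^0 = -1.
Ram(1709061, -59971971) = {3, 17, 23, 41, 43, 47}; no ℚ_3-point on the conic.

[3, 17, 23, 41, 43, 47]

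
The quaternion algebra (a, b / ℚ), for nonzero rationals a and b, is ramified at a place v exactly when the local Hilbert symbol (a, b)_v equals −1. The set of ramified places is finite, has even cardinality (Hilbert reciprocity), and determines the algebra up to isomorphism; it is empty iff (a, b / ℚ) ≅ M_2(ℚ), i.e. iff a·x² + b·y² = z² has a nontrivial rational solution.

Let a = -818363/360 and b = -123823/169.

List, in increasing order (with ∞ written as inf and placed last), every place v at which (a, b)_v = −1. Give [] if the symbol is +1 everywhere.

[5, 13, 17, inf]

(a, b) ≡ (-15470, -7) mod (ℚ^×)²; places V = {2, 3, 5, 7, 13, 17, 19, 23, ∞}.
(a,b)_13: α=1, u≡11; β=-2, v≡2 (mod 13); (11|13)=-1, (2|13)=-1; sign (−1)^0·-1^-2·-1^1 = -1.
(a,b)_23: α=2, u≡18; β=0, v≡4 (mod 23); (18|23)=+1, (4|23)=+1; sign (−1)^0·+1^0·+1^2 = +1.
(a,b)_17: α=1, u≡13; β=0, v≡12 (mod 17); (13|17)=+1, (12|17)=-1; sign (−1)^0·+1^0·-1^1 = -1.
(a,b)_∞: sgn(-15470)=−, sgn(-7)=−, so -1.
(a,b)_3: α=-2, u≡1; β=0, v≡2 (mod 3); (1|3)=+1, (2|3)=-1; sign (−1)^0·+1^0·-1^-2 = +1.
(a,b)_5: α=-1, u≡1; β=0, v≡3 (mod 5); (1|5)=+1, (3|5)=-1; sign (−1)^0·+1^0·-1^-1 = -1.
(a,b)_2: α=-3, β=0; u≡1, v≡1 (mod 8); ε(u)ε(v)=0·0, αω(v)=-3·0, βω(u)=0·0; sum ≡ 0  ⇒  +1.
(a,b)_19: α=0, u≡14; β=2, v≡10 (mod 19); (14|19)=-1, (10|19)=-1; sign (−1)^0·-1^2·-1^0 = +1.
(a,b)_7: α=1, u≡4; β=3, v≡3 (mod 7); (4|7)=+1, (3|7)=-1; sign (−1)^1·+1^3·-1^1 = +1.
Ram(-15470, -7) = {5, 13, 17, ∞}; no ℚ_5-point on the conic.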